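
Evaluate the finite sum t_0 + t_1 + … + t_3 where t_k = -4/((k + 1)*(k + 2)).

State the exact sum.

Σ = -16/5

r(k) = (k + 1)/(k + 3) after simplifying.
Take A(k)=k + 1, B(k)=k + 3, C(k)=1.
Key eq: (k + 1)·f(k+1) = (k + 2)·f(k) + (1).
deg f ≤ 1 (via 1,1,0).
Match coefficients ⇒ f(k) = k.
So s_k = (B(k−1)f/C)·t_k = (k*(k + 2))·t_k = -4*k/(k + 1).
Check: Δs_k = -4/(k**2 + 3*k + 2). ✓
Evaluate s at k=4 and k=0: -16/5 and 0; difference -16/5.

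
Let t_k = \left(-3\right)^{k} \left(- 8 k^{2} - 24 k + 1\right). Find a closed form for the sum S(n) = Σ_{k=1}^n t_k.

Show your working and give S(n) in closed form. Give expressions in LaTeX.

S(n) = - 6 \left(-3\right)^{n} n^{2} - 21 \left(-3\right)^{n} n - 3 \left(-3\right)^{n} + 3

The ratio is 3*(-8*k**2 - 40*k - 31)/(8*k**2 + 24*k - 1).
Factor: A=-3; B=1; C=k**2 + 3*k - 1/8.
Set up (-3)·f(k+1) − (1)·f(k) − (k**2 + 3*k - 1/8) = 0.
deg f ≤ 2 (via 0,0,2).
Match coefficients ⇒ f(k) = -(2*k**2 + 3*k - 4)/8.
Get s_k = R·t_k = (-3)**k*(2*k**2 + 3*k - 4) with R(k) = B(k−1)f(k)/C(k) = -(2*k**2 + 3*k - 4)/(8*k**2 + 24*k - 1).
s_(k+1) − s_k = (-3)**k*(-8*k**2 - 24*k + 1) = t_k.
Evaluate: s_(n+1) = (-3)**(n + 1)*(2*n**2 + 7*n + 1); subtract s_(1) = -3 ⇒ S(n) = -6*(-3)**n*n**2 - 21*(-3)**n*n - 3*(-3)**n + 3.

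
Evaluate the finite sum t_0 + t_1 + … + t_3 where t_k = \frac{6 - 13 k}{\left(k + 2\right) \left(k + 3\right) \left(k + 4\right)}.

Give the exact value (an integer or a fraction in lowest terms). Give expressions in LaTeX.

Step 1: r(k) = (k + 2)*(13*k + 7)/((k + 5)*(13*k - 6)).
Factor: A=k + 2; B=k + 5; C=k - 6/13.
Key eq: (k + 2)·f(k+1) = (k + 4)·f(k) + (k - 6/13).
deg f ≤ 2 (via 1,1,1).
A polynomial solution: f(k) = k*(5*k - 14)/39.
R(k) = B(k−1)·f(k)/C(k) = k*(k + 4)*(5*k - 14)/(3*(13*k - 6)); s_k = R·t_k = k*(14 - 5*k)/(3*(k + 2)*(k + 3)).
Δs = (6 - 13*k)/(k**3 + 9*k**2 + 26*k + 24), as required.
Evaluate s at k=4 and k=0: -4/21 and 0; difference -4/21.

Σ = -4/21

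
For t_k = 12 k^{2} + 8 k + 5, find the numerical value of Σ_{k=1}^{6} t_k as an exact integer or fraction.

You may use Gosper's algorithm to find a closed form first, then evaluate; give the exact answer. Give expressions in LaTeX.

Σ = 1290

The ratio is (12*k**2 + 32*k + 25)/(12*k**2 + 8*k + 5).
Factor: A=1; B=1; C=k**2 + 2*k/3 + 5/12.
Set up (1)·f(k+1) − (1)·f(k) − (k**2 + 2*k/3 + 5/12) = 0.
From deg A=0, deg B=0, deg C=2: d=3.
Coefficient equations give f(k) = k*(4*k**2 - 2*k + 3)/12.
Then R = B(k−1)f/C = k*(4*k**2 - 2*k + 3)/(12*k**2 + 8*k + 5), so s_k = R(k)·t_k = k*(4*k**2 - 2*k + 3).
Check: Δs_k = 12*k**2 + 8*k + 5. ✓
Telescoping: Σ = s_(7) − s_(1) = 1295 − (5) = 1290.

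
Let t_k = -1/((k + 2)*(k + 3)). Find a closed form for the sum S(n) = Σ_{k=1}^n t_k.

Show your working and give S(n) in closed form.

S(n) = -n/(3*n + 9)

Compute t_(k+1)/t_k: get (k + 2)/(k + 4).
So A=k + 2 and B=k + 4, with C=1.
f must satisfy (k + 2)·f(k+1) − (k + 3)·f(k) = 1.
d = 1 from the (1,1,0) case.
Coefficient equations give f(k) = k/2.
R(k) = B(k−1)·f(k)/C(k) = k*(k + 3)/2; s_k = R·t_k = -k/(2*k + 4).
Δs = -1/(k**2 + 5*k + 6), as required.
Σ_(k=1)^n t_k = s_(n+1) − s_(1) = ((-n - 1)/(2*(n + 3))) − (-1/6), i.e. -n/(3*n + 9).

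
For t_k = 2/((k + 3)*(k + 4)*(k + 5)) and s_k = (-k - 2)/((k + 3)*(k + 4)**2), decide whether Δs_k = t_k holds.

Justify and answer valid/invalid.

Invalid: residual 2*(-3*k - 13)/(k**5 + 21*k**4 + 175*k**3 + 723*k**2 + 1480*k + 1200) ≠ 0.

s_(k+1) = (-k - 3)/((k + 4)*(k + 5)**2)
s_(k+1) − s_k = ((k + 2)*(k + 5)**2 - (k + 3)**2*(k + 4))/((k + 3)*(k + 4)**2*(k + 5)**2)
(s_(k+1) − s_k) − t_k = 2*(-3*k - 13)/(k**5 + 21*k**4 + 175*k**3 + 723*k**2 + 1480*k + 1200)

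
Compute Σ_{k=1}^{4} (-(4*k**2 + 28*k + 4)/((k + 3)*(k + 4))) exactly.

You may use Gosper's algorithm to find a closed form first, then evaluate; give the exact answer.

Σ = -21/2

The ratio is (k + 3)*(7*k + (k + 1)**2 + 8)/((k + 5)*(k**2 + 7*k + 1)).
Gosper form: A/B · C(k+1)/C(k) with A=k + 3, B=k + 5, C=k**2 + 7*k + 1.
Need (k + 3)·f(k+1) − (k + 4)·f(k) = k**2 + 7*k + 1.
From deg A=1, deg B=1, deg C=2: d=2.
Solve for f: f(k) = k*(3*k - 2)/3 (degree 2 ≤ 2).
Get s_k = R·t_k = 4*k*(2 - 3*k)/(3*(k + 3)) with R(k) = B(k−1)f(k)/C(k) = k*(k + 4)*(3*k - 2)/(3*(k**2 + 7*k + 1)).
s_(k+1) − s_k = 4*(-k**2 - 7*k - 1)/(k**2 + 7*k + 12) = t_k.
Σ_(k=1)^(4) t_k = s_(5) − s_(1) = -65/6 − (-1/3) = -21/2.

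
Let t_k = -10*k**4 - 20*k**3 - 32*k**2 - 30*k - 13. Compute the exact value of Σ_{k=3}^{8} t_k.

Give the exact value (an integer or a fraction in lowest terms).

t_(k+1)/t_k = (10*k**4 + 60*k**3 + 152*k**2 + 194*k + 105)/(10*k**4 + 20*k**3 + 32*k**2 + 30*k + 13).
A = 1, B = 1, C = k**4 + 2*k**3 + 16*k**2/5 + 3*k + 13/10.
Need (1)·f(k+1) − (1)·f(k) = k**4 + 2*k**3 + 16*k**2/5 + 3*k + 13/10.
Bound: deg f ≤ 5.
Solving with deg f ≤ 5: f(k) = k*(2*k**4 + 4*k**2 + 4*k + 3)/10.
Certificate R = B(k−1)f/C = k*(2*k**4 + 4*k**2 + 4*k + 3)/(10*k**4 + 20*k**3 + 32*k**2 + 30*k + 13) gives s_k = k*(-2*k**4 - 4*k**2 - 4*k - 3).
Δs = -10*k**4 - 20*k**3 - 32*k**2 - 30*k - 13, as required.
Telescoping: Σ = s_(9) − s_(3) = -121365 − (-639) = -120726.

Σ = -120726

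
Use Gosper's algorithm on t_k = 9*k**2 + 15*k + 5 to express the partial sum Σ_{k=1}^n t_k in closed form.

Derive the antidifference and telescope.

S(n) = n*(3*n**2 + 12*n + 14)

t_(k+1)/t_k = (9*k**2 + 33*k + 29)/(9*k**2 + 15*k + 5).
Take A(k)=1, B(k)=1, C(k)=k**2 + 5*k/3 + 5/9.
f must satisfy (1)·f(k+1) − (1)·f(k) = k**2 + 5*k/3 + 5/9.
Bound: deg f ≤ 3.
Solve for f: f(k) = k*(3*k**2 + 3*k - 1)/9 (degree 3 ≤ 3).
Certificate R = B(k−1)f/C = k*(3*k**2 + 3*k - 1)/(9*k**2 + 15*k + 5) gives s_k = k*(3*k**2 + 3*k - 1).
s_(k+1) − s_k = 9*k**2 + 15*k + 5 = t_k.
Evaluate: s_(n+1) = 3*n**3 + 12*n**2 + 14*n + 5; subtract s_(1) = 5 ⇒ S(n) = n*(3*n**2 + 12*n + 14).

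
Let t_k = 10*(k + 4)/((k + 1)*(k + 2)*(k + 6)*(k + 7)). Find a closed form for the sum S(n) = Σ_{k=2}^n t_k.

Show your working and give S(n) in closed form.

S(n) = 5*(n**2 + 9*n - 10)/(24*(n**2 + 9*n + 14))

The ratio is (k + 1)*(k + 5)*(k + 6)/((k + 3)*(k + 4)*(k + 8)).
A = k + 1, B = k + 8, C = k**4 + 16*k**3 + 95*k**2 + 248*k + 240.
Key eq: (k + 1)·f(k+1) = (k + 7)·f(k) + (k**4 + 16*k**3 + 95*k**2 + 248*k + 240).
Degrees (1,1,4) ⇒ d ≤ 6.
A polynomial solution: f(k) = k*(k + 2)*(k + 3)*(k + 4)*(k + 5)*(k + 7)/12.
So s_k = (B(k−1)f/C)·t_k = (k*(k + 2)*(k + 7)**2/(12*(k + 4)))·t_k = 5*k*(k + 7)/(6*(k**2 + 7*k + 6)).
Verify: 10*(k + 4)/(k**4 + 16*k**3 + 83*k**2 + 152*k + 84) matches t_k.
Evaluate: s_(n+1) = 5*(n**2 + 9*n + 8)/(6*(n**2 + 9*n + 14)); subtract s_(2) = 5/8 ⇒ S(n) = 5*(n**2 + 9*n - 10)/(24*(n**2 + 9*n + 14)).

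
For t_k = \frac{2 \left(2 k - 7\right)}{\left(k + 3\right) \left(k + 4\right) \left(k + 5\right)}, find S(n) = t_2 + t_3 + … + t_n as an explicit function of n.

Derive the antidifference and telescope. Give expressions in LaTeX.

t_(k+1)/t_k = (k + 3)*(2*k - 5)/((k + 6)*(2*k - 7)).
A = k + 3, B = k + 6, C = k - 7/2.
Need (k + 3)·f(k+1) − (k + 5)·f(k) = k - 7/2.
From deg A=1, deg B=1, deg C=1: d=2.
Coefficient equations give f(k) = -k*(k + 55)/48.
So s_k = (B(k−1)f/C)·t_k = (-k*(k + 5)*(k + 55)/(24*(2*k - 7)))·t_k = k*(-k - 55)/(12*(k + 3)*(k + 4)).
Check: Δs_k = 2*(2*k - 7)/(k**3 + 12*k**2 + 47*k + 60). ✓
s_(n+1) = (-n**2 - 57*n - 56)/(12*(n**2 + 9*n + 20)) and s_(2) = -19/60, so S(n) = (7*n**2 - 57*n + 50)/(30*(n**2 + 9*n + 20)).

S(n) = \frac{7 n^{2} - 57 n + 50}{30 \left(n^{2} + 9 n + 20\right)}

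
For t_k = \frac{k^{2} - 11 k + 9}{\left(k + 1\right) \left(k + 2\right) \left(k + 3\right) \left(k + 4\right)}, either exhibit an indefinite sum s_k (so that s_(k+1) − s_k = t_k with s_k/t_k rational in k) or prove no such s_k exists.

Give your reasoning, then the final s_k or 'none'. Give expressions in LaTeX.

Compute t_(k+1)/t_k: get -(k + 1)*(11*k - (k + 1)**2 + 2)/((k + 5)*(k**2 - 11*k + 9)).
A = k + 1, B = k + 5, C = k**2 - 11*k + 9.
f must satisfy (k + 1)·f(k+1) − (k + 4)·f(k) = k**2 - 11*k + 9.
deg f ≤ 3 (via 1,1,2).
Match coefficients ⇒ f(k) = k*(k**2 + 3*k + 23)/3.
Then R = B(k−1)f/C = k*(k + 4)*(k**2 + 3*k + 23)/(3*(k**2 - 11*k + 9)), so s_k = R(k)·t_k = k*(k**2 + 3*k + 23)/(3*(k + 1)*(k + 2)*(k + 3)).
Verify: (k**2 - 11*k + 9)/(k**4 + 10*k**3 + 35*k**2 + 50*k + 24) matches t_k.

s_k = \frac{k \left(k^{2} + 3 k + 23\right)}{3 \left(k + 1\right) \left(k + 2\right) \left(k + 3\right)}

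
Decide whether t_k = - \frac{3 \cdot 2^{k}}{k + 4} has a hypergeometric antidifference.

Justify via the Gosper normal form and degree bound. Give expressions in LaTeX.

Ratio r(k) = 2*(k + 4)/(k + 5).
So A=2*k + 8 and B=k + 5, with C=1.
Key eq: (2*k + 8)·f(k+1) = (k + 4)·f(k) + (1).
From deg A=1, deg B=1, deg C=0: d=-1.
d = -1 < 0 ⇒ no nonzero polynomial f; not summable.

No — t_k has no hypergeometric antidifference.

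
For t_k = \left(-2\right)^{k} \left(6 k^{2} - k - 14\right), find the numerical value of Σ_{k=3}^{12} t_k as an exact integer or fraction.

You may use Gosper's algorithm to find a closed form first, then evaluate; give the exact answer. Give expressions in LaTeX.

Σ = 2416600

Step 1: r(k) = 2*(-6*k**2 - 11*k + 9)/(6*k**2 - k - 14).
Normal form (A,B,C) = (-2, 1, k**2 - k/6 - 7/3).
Set up (-2)·f(k+1) − (1)·f(k) − (k**2 - k/6 - 7/3) = 0.
Degrees (0,0,2) ⇒ d ≤ 2.
Coefficient equations give f(k) = -(2*k**2 - 3*k - 4)/6.
Certificate R = B(k−1)f/C = -(2*k**2 - 3*k - 4)/(6*k**2 - k - 14) gives s_k = (-2)**k*(-2*k**2 + 3*k + 4).
Verify: (-2)**k*(6*k**2 - k - 14) matches t_k.
Σ_(k=3)^(12) t_k = s_(13) − s_(3) = 2416640 − (40) = 2416600.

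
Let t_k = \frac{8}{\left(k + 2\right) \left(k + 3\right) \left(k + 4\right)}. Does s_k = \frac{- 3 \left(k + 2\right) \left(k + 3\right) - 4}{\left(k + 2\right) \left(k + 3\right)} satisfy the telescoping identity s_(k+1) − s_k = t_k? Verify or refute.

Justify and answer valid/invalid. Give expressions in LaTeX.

s_(k+1) = (-3*(k + 3)*(k + 4) - 4)/((k + 3)*(k + 4))
s_(k+1) − s_k = 8/(k**3 + 9*k**2 + 26*k + 24)
(s_(k+1) − s_k) − t_k = 0

valid; difference matches t_k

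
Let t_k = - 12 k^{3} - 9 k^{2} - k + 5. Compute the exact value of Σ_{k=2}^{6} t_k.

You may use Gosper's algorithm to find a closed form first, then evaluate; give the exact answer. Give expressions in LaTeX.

r(k) = (12*k**3 + 45*k**2 + 55*k + 17)/(12*k**3 + 9*k**2 + k - 5) after simplifying.
So A=1 and B=1, with C=k**3 + 3*k**2/4 + k/12 - 5/12.
Solve (1)·f(k+1) − (1)·f(k) = k**3 + 3*k**2/4 + k/12 - 5/12.
From deg A=0, deg B=0, deg C=3: d=4.
A polynomial solution: f(k) = k*(3*k**3 - 3*k**2 - k - 4)/12.
Certificate R = B(k−1)f/C = k*(3*k**3 - 3*k**2 - k - 4)/(12*k**3 + 9*k**2 + k - 5) gives s_k = k*(-3*k**3 + 3*k**2 + k + 4).
Δs = -12*k**3 - 9*k**2 - k + 5, as required.
Sum = s_(7) − s_(2); s_(7) = -6097, s_(2) = -12 ⇒ -6085.

Σ = -6085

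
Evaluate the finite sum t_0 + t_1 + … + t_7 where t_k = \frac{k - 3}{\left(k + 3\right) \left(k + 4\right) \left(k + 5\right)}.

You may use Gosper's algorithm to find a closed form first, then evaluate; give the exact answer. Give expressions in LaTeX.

The ratio is (k - 2)*(k + 3)/((k - 3)*(k + 6)).
A = k + 3, B = k + 6, C = k - 3.
Key eq: (k + 3)·f(k+1) = (k + 5)·f(k) + (k - 3).
From deg A=1, deg B=1, deg C=1: d=2.
Match coefficients ⇒ f(k) = -k.
Certificate R = B(k−1)f/C = -k*(k + 5)/(k - 3) gives s_k = -k/((k + 3)*(k + 4)).
s_(k+1) − s_k = (k - 3)/(k**3 + 12*k**2 + 47*k + 60) = t_k.
Evaluate s at k=8 and k=0: -2/33 and 0; difference -2/33.

Σ = -2/33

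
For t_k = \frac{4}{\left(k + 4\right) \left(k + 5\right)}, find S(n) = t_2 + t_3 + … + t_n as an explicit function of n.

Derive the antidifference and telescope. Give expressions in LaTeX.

S(n) = \frac{2 \left(n - 1\right)}{3 \left(n + 5\right)}

Step 1: r(k) = (k + 4)/(k + 6).
A = k + 4, B = k + 6, C = 1.
Set up (k + 4)·f(k+1) − (k + 5)·f(k) − (1) = 0.
Degrees (1,1,0) ⇒ d ≤ 1.
Coefficient equations give f(k) = k/4.
Then R = B(k−1)f/C = k*(k + 5)/4, so s_k = R(k)·t_k = k/(k + 4).
s_(k+1) − s_k = 4/(k**2 + 9*k + 20) = t_k.
Σ_(k=2)^n t_k = s_(n+1) − s_(2) = ((n + 1)/(n + 5)) − (1/3), i.e. 2*(n - 1)/(3*(n + 5)).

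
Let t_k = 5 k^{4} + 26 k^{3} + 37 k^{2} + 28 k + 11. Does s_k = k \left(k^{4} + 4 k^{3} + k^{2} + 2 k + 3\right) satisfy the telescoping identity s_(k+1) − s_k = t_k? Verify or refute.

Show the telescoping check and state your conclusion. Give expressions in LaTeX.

Valid — Δs_k = t_k.

s_(k+1) = k**5 + 9*k**4 + 27*k**3 + 39*k**2 + 31*k + 11
s_(k+1) − s_k = 5*k**4 + 26*k**3 + 37*k**2 + 28*k + 11
(s_(k+1) − s_k) − t_k = 0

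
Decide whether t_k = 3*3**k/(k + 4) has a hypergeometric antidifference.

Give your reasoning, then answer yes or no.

No — key equation has no polynomial f.

The ratio is 3*(k + 4)/(k + 5).
Factor: A=3*k + 12; B=k + 5; C=1.
f must satisfy (3*k + 12)·f(k+1) − (k + 4)·f(k) = 1.
Bound: deg f ≤ -1.
deg f ≤ -1 is impossible — no certificate.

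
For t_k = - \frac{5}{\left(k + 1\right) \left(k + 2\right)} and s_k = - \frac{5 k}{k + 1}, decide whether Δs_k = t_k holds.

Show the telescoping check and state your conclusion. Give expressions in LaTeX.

valid; difference matches t_k

s_(k+1) = 5*(-k - 1)/(k + 2)
s_(k+1) − s_k = -5/(k**2 + 3*k + 2)
(s_(k+1) − s_k) − t_k = 0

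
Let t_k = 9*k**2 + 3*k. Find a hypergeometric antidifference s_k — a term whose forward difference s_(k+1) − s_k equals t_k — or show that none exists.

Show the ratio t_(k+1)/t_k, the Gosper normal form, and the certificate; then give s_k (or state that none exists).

The ratio is (k + 3*(k + 1)**2 + 1)/(k*(3*k + 1)).
Normal form (A,B,C) = (1, 1, k**2 + k/3).
Key eq: (1)·f(k+1) = (1)·f(k) + (k**2 + k/3).
Degrees (0,0,2) ⇒ d ≤ 3.
Match coefficients ⇒ f(k) = k**2*(k - 1)/3.
Then R = B(k−1)f/C = k*(k - 1)/(3*k + 1), so s_k = R(k)·t_k = 3*k**2*(k - 1).
s_(k+1) − s_k = 3*k*(3*k + 1) = t_k.

s_k = 3*k**2*(k - 1)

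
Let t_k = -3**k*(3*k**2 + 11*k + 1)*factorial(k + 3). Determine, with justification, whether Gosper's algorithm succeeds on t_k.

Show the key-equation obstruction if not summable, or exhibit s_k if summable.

Compute t_(k+1)/t_k: get 3*(3*k**3 + 29*k**2 + 83*k + 60)/(3*k**2 + 11*k + 1).
Factor: A=3*k + 12; B=1; C=k**2 + 11*k/3 + 1/3.
Solve (3*k + 12)·f(k+1) − (1)·f(k) = k**2 + 11*k/3 + 1/3.
From deg A=1, deg B=0, deg C=2: d=1.
Solve for f: f(k) = (k - 1)/3 (degree 1 ≤ 1).
Then R = B(k−1)f/C = (k - 1)/(3*k**2 + 11*k + 1), so s_k = R(k)·t_k = -3**k*(k - 1)*factorial(k + 3).
Δs = -3**k*(3*k**2 + 11*k + 1)*factorial(k + 3), as required.

Yes. s_k = -3**k*(k - 1)*factorial(k + 3).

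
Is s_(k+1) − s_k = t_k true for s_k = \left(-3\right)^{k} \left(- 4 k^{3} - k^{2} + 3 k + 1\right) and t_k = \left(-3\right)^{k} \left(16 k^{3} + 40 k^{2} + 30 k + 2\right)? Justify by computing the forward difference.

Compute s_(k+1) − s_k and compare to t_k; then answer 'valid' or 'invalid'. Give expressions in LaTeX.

Valid: the claim telescopes to t_k.

s_(k+1) = 3*(-3)**k*(4*k**3 + 13*k**2 + 11*k + 1)
s_(k+1) − s_k = (-3)**k*(16*k**3 + 40*k**2 + 30*k + 2)
(s_(k+1) − s_k) − t_k = 0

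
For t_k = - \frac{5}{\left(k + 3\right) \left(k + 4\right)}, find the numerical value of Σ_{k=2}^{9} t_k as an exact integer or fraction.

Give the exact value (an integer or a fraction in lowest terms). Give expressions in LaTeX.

t_(k+1)/t_k = (k + 3)/(k + 5).
So A=k + 3 and B=k + 5, with C=1.
Key eq: (k + 3)·f(k+1) = (k + 4)·f(k) + (1).
d = 1 from the (1,1,0) case.
Coefficient equations give f(k) = k/3.
R(k) = B(k−1)·f(k)/C(k) = k*(k + 4)/3; s_k = R·t_k = -5*k/(3*k + 9).
Check: Δs_k = -5/(k**2 + 7*k + 12). ✓
Telescoping: Σ = s_(10) − s_(2) = -50/39 − (-2/3) = -8/13.

Σ = -8/13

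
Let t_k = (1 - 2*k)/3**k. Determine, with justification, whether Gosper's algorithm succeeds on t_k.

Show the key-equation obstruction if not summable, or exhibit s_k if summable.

Yes. s_k = 3**(1 - k)*k.

Compute t_(k+1)/t_k: get (2*k + 1)/(3*(2*k - 1)).
Take A(k)=1/3, B(k)=1, C(k)=k - 1/2.
Set up (1/3)·f(k+1) − (1)·f(k) − (k - 1/2) = 0.
d = 1 from the (0,0,1) case.
Solving with deg f ≤ 1: f(k) = -3*k/2.
Get s_k = R·t_k = 3**(1 - k)*k with R(k) = B(k−1)f(k)/C(k) = -3*k/(2*k - 1).
Verify: (1 - 2*k)/3**k matches t_k.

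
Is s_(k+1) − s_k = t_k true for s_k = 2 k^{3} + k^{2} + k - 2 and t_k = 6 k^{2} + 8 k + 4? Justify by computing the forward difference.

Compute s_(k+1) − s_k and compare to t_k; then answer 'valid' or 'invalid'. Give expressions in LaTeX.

s_(k+1) = k + 2*(k + 1)**3 + (k + 1)**2 - 1
s_(k+1) − s_k = 6*k**2 + 8*k + 4
(s_(k+1) − s_k) − t_k = 0

Valid — Δs_k = t_k.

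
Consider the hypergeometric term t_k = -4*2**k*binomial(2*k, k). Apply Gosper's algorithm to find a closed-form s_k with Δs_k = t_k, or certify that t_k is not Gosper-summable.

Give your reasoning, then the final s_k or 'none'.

none (Gosper's algorithm certifies no s_k)

Step 1: r(k) = 4*(2*k + 1)/(k + 1).
So A=8*k + 4 and B=k + 1, with C=1.
Solve (8*k + 4)·f(k+1) − (k)·f(k) = 1.
Degrees (1,1,0) ⇒ d ≤ -1.
Bound -1 < 0, so the key equation has no polynomial solution.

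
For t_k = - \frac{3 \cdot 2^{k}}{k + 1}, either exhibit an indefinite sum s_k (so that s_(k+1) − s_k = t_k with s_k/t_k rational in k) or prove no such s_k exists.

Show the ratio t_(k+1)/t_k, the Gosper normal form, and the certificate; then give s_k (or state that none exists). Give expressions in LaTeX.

none (Gosper's algorithm certifies no s_k)

Compute t_(k+1)/t_k: get 2*(k + 1)/(k + 2).
So A=2*k + 2 and B=k + 2, with C=1.
Key eq: (2*k + 2)·f(k+1) = (k + 1)·f(k) + (1).
From deg A=1, deg B=1, deg C=0: d=-1.
deg f ≤ -1 is impossible — no certificate.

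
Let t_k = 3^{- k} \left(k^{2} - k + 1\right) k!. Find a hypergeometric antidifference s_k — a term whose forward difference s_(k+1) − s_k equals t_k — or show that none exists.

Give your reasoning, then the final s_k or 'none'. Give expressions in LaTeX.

s_k = 3^{1 - k} k k!

t_(k+1)/t_k = -(k + 1)*(k - (k + 1)**2)/(3*k**2 - 3*k + 3).
A = k/3 + 1/3, B = 1, C = k**2 - k + 1.
Solve (k/3 + 1/3)·f(k+1) − (1)·f(k) = k**2 - k + 1.
Degrees (1,0,2) ⇒ d ≤ 1.
Solve for f: f(k) = 3*k (degree 1 ≤ 1).
Get s_k = R·t_k = 3**(1 - k)*k*factorial(k) with R(k) = B(k−1)f(k)/C(k) = 3*k/(k**2 - k + 1).
Verify: (k**2 - k + 1)*factorial(k)/3**k matches t_k.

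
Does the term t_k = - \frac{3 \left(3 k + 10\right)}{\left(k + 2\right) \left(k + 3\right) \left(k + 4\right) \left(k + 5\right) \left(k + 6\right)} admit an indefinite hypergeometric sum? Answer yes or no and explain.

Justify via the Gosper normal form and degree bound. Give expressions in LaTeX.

r(k) = (k + 2)*(3*k + 13)/((k + 7)*(3*k + 10)) after simplifying.
Take A(k)=k + 2, B(k)=k + 7, C(k)=k + 10/3.
Key eq: (k + 2)·f(k+1) = (k + 6)·f(k) + (k + 10/3).
deg f ≤ 4 (via 1,1,1).
Solve for f: f(k) = k*(k + 3)*(k**2 + 11*k + 38)/120 (degree 4 ≤ 4).
Then R = B(k−1)f/C = k*(k + 3)*(k + 6)*(k**2 + 11*k + 38)/(40*(3*k + 10)), so s_k = R(k)·t_k = 3*k*(-k**2 - 11*k - 38)/(40*(k**3 + 11*k**2 + 38*k + 40)).
s_(k+1) − s_k = 3*(-3*k - 10)/(k**5 + 20*k**4 + 155*k**3 + 580*k**2 + 1044*k + 720) = t_k.

Yes. s_k = \frac{3 k \left(- k^{2} - 11 k - 38\right)}{40 \left(k^{3} + 11 k^{2} + 38 k + 40\right)}.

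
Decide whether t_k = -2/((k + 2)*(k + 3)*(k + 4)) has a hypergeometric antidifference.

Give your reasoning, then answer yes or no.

Yes. s_k = k*(-k - 5)/(6*(k + 2)*(k + 3)).

Ratio r(k) = (k + 2)/(k + 5).
So A=k + 2 and B=k + 5, with C=1.
Key eq: (k + 2)·f(k+1) = (k + 4)·f(k) + (1).
Degrees (1,1,0) ⇒ d ≤ 2.
Match coefficients ⇒ f(k) = k*(k + 5)/12.
Certificate R = B(k−1)f/C = k*(k + 4)*(k + 5)/12 gives s_k = k*(-k - 5)/(6*(k + 2)*(k + 3)).
s_(k+1) − s_k = -2/(k**3 + 9*k**2 + 26*k + 24) = t_k.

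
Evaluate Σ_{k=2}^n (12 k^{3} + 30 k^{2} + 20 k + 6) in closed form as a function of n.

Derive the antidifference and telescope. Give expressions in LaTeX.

S(n) = 3 n^{4} + 16 n^{3} + 28 n^{2} + 21 n - 68

Compute t_(k+1)/t_k: get (6*k**3 + 33*k**2 + 58*k + 34)/(6*k**3 + 15*k**2 + 10*k + 3).
Take A(k)=1, B(k)=1, C(k)=k**3 + 5*k**2/2 + 5*k/3 + 1/2.
Need (1)·f(k+1) − (1)·f(k) = k**3 + 5*k**2/2 + 5*k/3 + 1/2.
Degrees (0,0,3) ⇒ d ≤ 4.
Coefficient equations give f(k) = k*(3*k**3 + 4*k**2 - 2*k + 1)/12.
R(k) = B(k−1)·f(k)/C(k) = k*(3*k**3 + 4*k**2 - 2*k + 1)/(2*(6*k**3 + 15*k**2 + 10*k + 3)); s_k = R·t_k = k*(3*k**3 + 4*k**2 - 2*k + 1).
Verify: 12*k**3 + 30*k**2 + 20*k + 6 matches t_k.
s_(n+1) = 3*n**4 + 16*n**3 + 28*n**2 + 21*n + 6 and s_(2) = 74, so S(n) = 3*n**4 + 16*n**3 + 28*n**2 + 21*n - 68.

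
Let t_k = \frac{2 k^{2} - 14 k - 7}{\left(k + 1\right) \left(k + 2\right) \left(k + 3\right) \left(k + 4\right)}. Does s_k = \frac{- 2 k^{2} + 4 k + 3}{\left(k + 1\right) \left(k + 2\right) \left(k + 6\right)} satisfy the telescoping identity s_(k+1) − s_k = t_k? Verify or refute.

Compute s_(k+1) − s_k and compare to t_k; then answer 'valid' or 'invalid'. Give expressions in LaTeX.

s_(k+1) = (5 - 2*k**2)/(k**3 + 12*k**2 + 41*k + 42)
s_(k+1) − s_k = (2*k**3 - 8*k**2 - 79*k - 33)/(k**5 + 19*k**4 + 131*k**3 + 401*k**2 + 540*k + 252)
(s_(k+1) − s_k) − t_k = 6*(-2*k**3 - k**2 + 55*k + 27)/(k**6 + 23*k**5 + 207*k**4 + 925*k**3 + 2144*k**2 + 2412*k + 1008)

Invalid: residual \frac{6 \left(- 2 k^{3} - k^{2} + 55 k + 27\right)}{k^{6} + 23 k^{5} + 207 k^{4} + 925 k^{3} + 2144 k^{2} + 2412 k + 1008} ≠ 0.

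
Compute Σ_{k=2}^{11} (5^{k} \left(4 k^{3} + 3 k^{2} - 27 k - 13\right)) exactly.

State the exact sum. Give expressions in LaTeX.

Σ = 308349609550

Compute t_(k+1)/t_k: get 5*(4*k**3 + 15*k**2 - 9*k - 33)/(4*k**3 + 3*k**2 - 27*k - 13).
Gosper form: A/B · C(k+1)/C(k) with A=5, B=1, C=k**3 + 3*k**2/4 - 27*k/4 - 13/4.
Need (5)·f(k+1) − (1)·f(k) = k**3 + 3*k**2/4 - 27*k/4 - 13/4.
Degrees (0,0,3) ⇒ d ≤ 3.
Match coefficients ⇒ f(k) = (k**3 - 3*k**2 - 3*k + 3)/4.
R(k) = B(k−1)·f(k)/C(k) = (k**3 - 3*k**2 - 3*k + 3)/(4*k**3 + 3*k**2 - 27*k - 13); s_k = R·t_k = 5**k*(k**3 - 3*k**2 - 3*k + 3).
Check: Δs_k = 5**k*(4*k**3 + 3*k**2 - 27*k - 13). ✓
Telescoping: Σ = s_(12) − s_(2) = 308349609375 − (-175) = 308349609550.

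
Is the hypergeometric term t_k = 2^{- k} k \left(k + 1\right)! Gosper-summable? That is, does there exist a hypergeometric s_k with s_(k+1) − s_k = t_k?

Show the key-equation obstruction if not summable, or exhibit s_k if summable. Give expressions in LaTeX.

t_(k+1)/t_k = (k + 1)*(k + 2)/(2*k).
Gosper form: A/B · C(k+1)/C(k) with A=k/2 + 1, B=1, C=k.
f must satisfy (k/2 + 1)·f(k+1) − (1)·f(k) = k.
From deg A=1, deg B=0, deg C=1: d=0.
A polynomial solution: f(k) = 2.
Get s_k = R·t_k = 2**(1 - k)*factorial(k + 1) with R(k) = B(k−1)f(k)/C(k) = 2/k.
Check: Δs_k = k*factorial(k + 1)/2**k. ✓

Yes. s_k = 2^{1 - k} \left(k + 1\right)!.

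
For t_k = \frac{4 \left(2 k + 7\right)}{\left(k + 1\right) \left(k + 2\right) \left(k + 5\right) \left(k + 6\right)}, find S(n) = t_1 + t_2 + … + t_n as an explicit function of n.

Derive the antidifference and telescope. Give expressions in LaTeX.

S(n) = \frac{n \left(n + 8\right)}{3 \left(n^{2} + 8 n + 12\right)}

t_(k+1)/t_k = (k + 1)*(k + 5)*(2*k + 9)/((k + 3)*(k + 7)*(2*k + 7)).
A = k + 1, B = k + 7, C = k**3 + 21*k**2/2 + 73*k/2 + 42.
Need (k + 1)·f(k+1) − (k + 6)·f(k) = k**3 + 21*k**2/2 + 73*k/2 + 42.
Degrees (1,1,3) ⇒ d ≤ 5.
Solving with deg f ≤ 5: f(k) = k*(k + 2)*(k + 3)*(k + 4)*(k + 6)/10.
Get s_k = R·t_k = 4*k*(k + 6)/(5*(k**2 + 6*k + 5)) with R(k) = B(k−1)f(k)/C(k) = k*(k + 2)*(k + 6)**2/(5*(2*k + 7)).
Check: Δs_k = 4*(2*k + 7)/(k**4 + 14*k**3 + 65*k**2 + 112*k + 60). ✓
s_(n+1) = 4*(n**2 + 8*n + 7)/(5*(n**2 + 8*n + 12)) and s_(1) = 7/15, so S(n) = n*(n + 8)/(3*(n**2 + 8*n + 12)).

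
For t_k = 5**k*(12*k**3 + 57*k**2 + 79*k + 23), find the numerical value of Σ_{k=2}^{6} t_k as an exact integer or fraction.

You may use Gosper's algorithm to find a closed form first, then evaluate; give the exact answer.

Σ = 92186625

t_(k+1)/t_k = 5*(12*k**3 + 93*k**2 + 229*k + 171)/(12*k**3 + 57*k**2 + 79*k + 23).
Gosper form: A/B · C(k+1)/C(k) with A=5, B=1, C=k**3 + 19*k**2/4 + 79*k/12 + 23/12.
f must satisfy (5)·f(k+1) − (1)·f(k) = k**3 + 19*k**2/4 + 79*k/12 + 23/12.
Bound: deg f ≤ 3.
Match coefficients ⇒ f(k) = (3*k**3 + 3*k**2 + k - 3)/12.
R(k) = B(k−1)·f(k)/C(k) = (3*k**3 + 3*k**2 + k - 3)/(12*k**3 + 57*k**2 + 79*k + 23); s_k = R·t_k = 5**k*(3*k**3 + 3*k**2 + k - 3).
s_(k+1) − s_k = 5**k*(12*k**3 + 57*k**2 + 79*k + 23) = t_k.
Σ_(k=2)^(6) t_k = s_(7) − s_(2) = 92187500 − (875) = 92186625.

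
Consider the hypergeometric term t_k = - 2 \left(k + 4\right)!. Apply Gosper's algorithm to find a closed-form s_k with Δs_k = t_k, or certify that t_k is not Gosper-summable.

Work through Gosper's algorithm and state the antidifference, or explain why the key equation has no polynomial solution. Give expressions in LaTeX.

not Gosper-summable; s_k does not exist

t_(k+1)/t_k = k + 5.
So A=k + 5 and B=1, with C=1.
Key eq: (k + 5)·f(k+1) = (1)·f(k) + (1).
deg f ≤ -1 (via 1,0,0).
d = -1 < 0 ⇒ no nonzero polynomial f; not summable.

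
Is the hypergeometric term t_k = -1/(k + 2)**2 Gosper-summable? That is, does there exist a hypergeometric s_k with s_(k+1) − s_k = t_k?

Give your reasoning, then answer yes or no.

No — key equation has no polynomial f.

The ratio is (k + 2)**2/(k + 3)**2.
Gosper form: A/B · C(k+1)/C(k) with A=k**2 + 4*k + 4, B=k**2 + 6*k + 9, C=1.
Solve (k**2 + 4*k + 4)·f(k+1) − (k**2 + 4*k + 4)·f(k) = 1.
From deg A=2, deg B=2, deg C=0: d=0.
Generic f = c0 gives residual -1; -1 = 0 cannot hold, so t_k is not Gosper-summable.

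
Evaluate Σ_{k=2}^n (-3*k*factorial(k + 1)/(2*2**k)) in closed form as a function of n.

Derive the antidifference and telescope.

S(n) = 9/2 - 3*factorial(n + 2)/(2*2**n)

r(k) = (k + 1)*(k + 2)/(2*k) after simplifying.
Normal form (A,B,C) = (k/2 + 1, 1, k).
Set up (k/2 + 1)·f(k+1) − (1)·f(k) − (k) = 0.
Degrees (1,0,1) ⇒ d ≤ 0.
A polynomial solution: f(k) = 2.
Get s_k = R·t_k = -3*factorial(k + 1)/2**k with R(k) = B(k−1)f(k)/C(k) = 2/k.
s_(k+1) − s_k = -3*k*factorial(k + 1)/(2*2**k) = t_k.
Σ_(k=2)^n t_k = s_(n+1) − s_(2) = (-3*2**(-n - 1)*factorial(n + 2)) − (-9/2), i.e. 9/2 - 3*factorial(n + 2)/(2*2**n).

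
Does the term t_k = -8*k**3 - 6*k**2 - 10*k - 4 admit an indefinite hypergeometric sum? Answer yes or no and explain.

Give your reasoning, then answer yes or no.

Yes. s_k = 2*k**2*(-k**2 + k - 2).

Compute t_(k+1)/t_k: get (4*k**3 + 15*k**2 + 23*k + 14)/(4*k**3 + 3*k**2 + 5*k + 2).
Normal form (A,B,C) = (1, 1, k**3 + 3*k**2/4 + 5*k/4 + 1/2).
Solve (1)·f(k+1) − (1)·f(k) = k**3 + 3*k**2/4 + 5*k/4 + 1/2.
From deg A=0, deg B=0, deg C=3: d=4.
Solve for f: f(k) = k**2*(k**2 - k + 2)/4 (degree 4 ≤ 4).
R(k) = B(k−1)·f(k)/C(k) = k**2*(k**2 - k + 2)/(4*k**3 + 3*k**2 + 5*k + 2); s_k = R·t_k = 2*k**2*(-k**2 + k - 2).
Check: Δs_k = -8*k**3 - 6*k**2 - 10*k - 4. ✓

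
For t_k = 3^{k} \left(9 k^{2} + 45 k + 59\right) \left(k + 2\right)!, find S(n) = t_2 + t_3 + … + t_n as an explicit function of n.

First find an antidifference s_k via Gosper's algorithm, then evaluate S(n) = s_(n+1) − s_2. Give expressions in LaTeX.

Compute t_(k+1)/t_k: get 3*(9*k**3 + 90*k**2 + 302*k + 339)/(9*k**2 + 45*k + 59).
Factor: A=3*k + 9; B=1; C=k**2 + 5*k + 59/9.
Need (3*k + 9)·f(k+1) − (1)·f(k) = k**2 + 5*k + 59/9.
From deg A=1, deg B=0, deg C=2: d=1.
Solve for f: f(k) = (3*k + 4)/9 (degree 1 ≤ 1).
Certificate R = B(k−1)f/C = (3*k + 4)/(9*k**2 + 45*k + 59) gives s_k = 3**k*(3*k + 4)*factorial(k + 2).
Check: Δs_k = 3**k*(9*k**2 + 45*k + 59)*factorial(k + 2). ✓
Telescope: S(n) = s_(n+1) − s_(2) = 3**(n + 1)*(3*n + 7)*factorial(n + 3) − (2160) = 9*3**n*n*factorial(n + 3) + 21*3**n*factorial(n + 3) - 2160.

S(n) = 9 \cdot 3^{n} n \left(n + 3\right)! + 21 \cdot 3^{n} \left(n + 3\right)! - 2160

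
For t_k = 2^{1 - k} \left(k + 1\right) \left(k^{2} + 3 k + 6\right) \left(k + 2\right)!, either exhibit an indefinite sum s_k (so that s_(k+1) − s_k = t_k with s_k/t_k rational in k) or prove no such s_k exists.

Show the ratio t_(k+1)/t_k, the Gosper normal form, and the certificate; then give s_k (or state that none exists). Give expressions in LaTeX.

s_k = 2^{2 - k} k \left(k + 1\right) \left(k + 2\right)!

Step 1: r(k) = (k + 2)*(k + 3)*(3*k + (k + 1)**2 + 9)/(2*(k + 1)*(k**2 + 3*k + 6)).
A = k/2 + 3/2, B = 1, C = k**3 + 4*k**2 + 9*k + 6.
f must satisfy (k/2 + 3/2)·f(k+1) − (1)·f(k) = k**3 + 4*k**2 + 9*k + 6.
Degrees (1,0,3) ⇒ d ≤ 2.
Solving with deg f ≤ 2: f(k) = 2*k*(k + 1).
Get s_k = R·t_k = 2**(2 - k)*k*(k + 1)*factorial(k + 2) with R(k) = B(k−1)f(k)/C(k) = 2*k/(k**2 + 3*k + 6).
s_(k+1) − s_k = 2**(1 - k)*(k + 1)*(k**2 + 3*k + 6)*factorial(k + 2) = t_k.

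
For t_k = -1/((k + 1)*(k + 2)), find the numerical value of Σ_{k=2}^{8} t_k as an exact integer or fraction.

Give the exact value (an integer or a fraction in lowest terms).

Σ = -7/30

The ratio is (k + 1)/(k + 3).
Factor: A=k + 1; B=k + 3; C=1.
Set up (k + 1)·f(k+1) − (k + 2)·f(k) − (1) = 0.
deg f ≤ 1 (via 1,1,0).
Solving with deg f ≤ 1: f(k) = k.
So s_k = (B(k−1)f/C)·t_k = (k*(k + 2))·t_k = -k/(k + 1).
s_(k+1) − s_k = -1/(k**2 + 3*k + 2) = t_k.
Sum = s_(9) − s_(2); s_(9) = -9/10, s_(2) = -2/3 ⇒ -7/30.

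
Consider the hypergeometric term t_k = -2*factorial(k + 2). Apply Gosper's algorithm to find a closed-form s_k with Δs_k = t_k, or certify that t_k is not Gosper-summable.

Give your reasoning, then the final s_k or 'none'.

no hypergeometric antidifference exists

The ratio is k + 3.
Factor: A=k + 3; B=1; C=1.
f must satisfy (k + 3)·f(k+1) − (1)·f(k) = 1.
Bound: deg f ≤ -1.
deg f ≤ -1 is impossible — no certificate.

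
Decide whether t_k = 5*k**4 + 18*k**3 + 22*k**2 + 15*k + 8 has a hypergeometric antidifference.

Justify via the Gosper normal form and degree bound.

t_(k+1)/t_k = (5*k**4 + 38*k**3 + 106*k**2 + 133*k + 68)/(5*k**4 + 18*k**3 + 22*k**2 + 15*k + 8).
Gosper form: A/B · C(k+1)/C(k) with A=1, B=1, C=k**4 + 18*k**3/5 + 22*k**2/5 + 3*k + 8/5.
Need (1)·f(k+1) − (1)·f(k) = k**4 + 18*k**3/5 + 22*k**2/5 + 3*k + 8/5.
From deg A=0, deg B=0, deg C=4: d=5.
A polynomial solution: f(k) = k*(k**4 + 2*k**3 + k + 4)/5.
Get s_k = R·t_k = k*(k**4 + 2*k**3 + k + 4) with R(k) = B(k−1)f(k)/C(k) = k*(k**4 + 2*k**3 + k + 4)/(5*k**4 + 18*k**3 + 22*k**2 + 15*k + 8).
Check: Δs_k = 5*k**4 + 18*k**3 + 22*k**2 + 15*k + 8. ✓

Yes. s_k = k*(k**4 + 2*k**3 + k + 4).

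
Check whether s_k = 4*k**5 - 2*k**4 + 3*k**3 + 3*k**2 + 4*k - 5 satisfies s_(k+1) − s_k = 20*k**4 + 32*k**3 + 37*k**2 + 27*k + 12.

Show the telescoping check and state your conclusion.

s_(k+1) = 4*k**5 + 18*k**4 + 35*k**3 + 40*k**2 + 31*k + 7
s_(k+1) − s_k = 20*k**4 + 32*k**3 + 37*k**2 + 27*k + 12
(s_(k+1) − s_k) − t_k = 0

valid (s_(k+1) − s_k reduces to t_k)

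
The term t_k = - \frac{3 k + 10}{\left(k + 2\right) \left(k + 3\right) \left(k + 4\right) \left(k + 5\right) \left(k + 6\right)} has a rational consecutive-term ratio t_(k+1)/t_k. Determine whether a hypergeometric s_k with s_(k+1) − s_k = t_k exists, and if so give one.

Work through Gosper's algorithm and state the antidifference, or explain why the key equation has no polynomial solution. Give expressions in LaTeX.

s_k = \frac{k \left(- k^{2} - 11 k - 38\right)}{40 \left(k^{3} + 11 k^{2} + 38 k + 40\right)}

The ratio is (k + 2)*(3*k + 13)/((k + 7)*(3*k + 10)).
Take A(k)=k + 2, B(k)=k + 7, C(k)=k + 10/3.
f must satisfy (k + 2)·f(k+1) − (k + 6)·f(k) = k + 10/3.
Bound: deg f ≤ 4.
Solving with deg f ≤ 4: f(k) = k*(k + 3)*(k**2 + 11*k + 38)/120.
So s_k = (B(k−1)f/C)·t_k = (k*(k + 3)*(k + 6)*(k**2 + 11*k + 38)/(40*(3*k + 10)))·t_k = k*(-k**2 - 11*k - 38)/(40*(k**3 + 11*k**2 + 38*k + 40)).
Check: Δs_k = (-3*k - 10)/(k**5 + 20*k**4 + 155*k**3 + 580*k**2 + 1044*k + 720). ✓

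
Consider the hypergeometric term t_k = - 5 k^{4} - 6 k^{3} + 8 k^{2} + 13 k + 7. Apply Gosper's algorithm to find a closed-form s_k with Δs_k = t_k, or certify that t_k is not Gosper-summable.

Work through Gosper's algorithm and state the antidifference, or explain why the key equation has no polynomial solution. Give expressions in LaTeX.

Step 1: r(k) = (5*k**4 + 26*k**3 + 40*k**2 + 9*k - 17)/(5*k**4 + 6*k**3 - 8*k**2 - 13*k - 7).
Gosper form: A/B · C(k+1)/C(k) with A=1, B=1, C=k**4 + 6*k**3/5 - 8*k**2/5 - 13*k/5 - 7/5.
Set up (1)·f(k+1) − (1)·f(k) − (k**4 + 6*k**3/5 - 8*k**2/5 - 13*k/5 - 7/5) = 0.
From deg A=0, deg B=0, deg C=4: d=5.
Solve for f: f(k) = k*(k**4 - k**3 - 4*k**2 - k - 2)/5 (degree 5 ≤ 5).
So s_k = (B(k−1)f/C)·t_k = (k*(k**4 - k**3 - 4*k**2 - k - 2)/(5*k**4 + 6*k**3 - 8*k**2 - 13*k - 7))·t_k = k*(-k**4 + k**3 + 4*k**2 + k + 2).
s_(k+1) − s_k = -5*k**4 - 6*k**3 + 8*k**2 + 13*k + 7 = t_k.

s_k = k \left(- k^{4} + k^{3} + 4 k^{2} + k + 2\right)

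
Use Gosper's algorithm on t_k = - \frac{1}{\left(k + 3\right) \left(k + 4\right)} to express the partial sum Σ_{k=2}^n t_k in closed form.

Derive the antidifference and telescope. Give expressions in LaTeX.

t_(k+1)/t_k = (k + 3)/(k + 5).
So A=k + 3 and B=k + 5, with C=1.
Need (k + 3)·f(k+1) − (k + 4)·f(k) = 1.
From deg A=1, deg B=1, deg C=0: d=1.
A polynomial solution: f(k) = k/3.
Then R = B(k−1)f/C = k*(k + 4)/3, so s_k = R(k)·t_k = -k/(3*k + 9).
Check: Δs_k = -1/(k**2 + 7*k + 12). ✓
Evaluate: s_(n+1) = (-n - 1)/(3*(n + 4)); subtract s_(2) = -2/15 ⇒ S(n) = (1 - n)/(5*(n + 4)).

S(n) = \frac{1 - n}{5 \left(n + 4\right)}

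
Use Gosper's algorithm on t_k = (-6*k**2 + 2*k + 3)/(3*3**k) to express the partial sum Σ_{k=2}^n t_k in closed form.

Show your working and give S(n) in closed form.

Step 1: r(k) = (6*k**2 + 10*k + 1)/(3*(6*k**2 - 2*k - 3)).
A = 1/3, B = 1, C = k**2 - k/3 - 1/2.
Solve (1/3)·f(k+1) − (1)·f(k) = k**2 - k/3 - 1/2.
Degrees (0,0,2) ⇒ d ≤ 2.
Match coefficients ⇒ f(k) = -(3*k**2 + 2*k + 1)/2.
Get s_k = R·t_k = (3*k**2 + 2*k + 1)/3**k with R(k) = B(k−1)f(k)/C(k) = -3*(3*k**2 + 2*k + 1)/(6*k**2 - 2*k - 3).
Check: Δs_k = (-6*k**2 + 2*k + 3)/(3*3**k). ✓
Σ_(k=2)^n t_k = s_(n+1) − s_(2) = (3**(-n - 1)*(3*n**2 + 8*n + 6)) − (17/9), i.e. 3**(-n - 2)*(-17*3**n + 9*n**2 + 24*n + 18).

S(n) = 3**(-n - 2)*(-17*3**n + 9*n**2 + 24*n + 18)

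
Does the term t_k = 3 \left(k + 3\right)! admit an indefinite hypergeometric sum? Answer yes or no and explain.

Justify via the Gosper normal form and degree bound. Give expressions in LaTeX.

Compute t_(k+1)/t_k: get k + 4.
Take A(k)=k + 4, B(k)=1, C(k)=1.
Solve (k + 4)·f(k+1) − (1)·f(k) = 1.
deg f ≤ -1 (via 1,0,0).
Negative degree bound (-1): no f exists, t_k not Gosper-summable.

No — negative degree bound, so no certificate f.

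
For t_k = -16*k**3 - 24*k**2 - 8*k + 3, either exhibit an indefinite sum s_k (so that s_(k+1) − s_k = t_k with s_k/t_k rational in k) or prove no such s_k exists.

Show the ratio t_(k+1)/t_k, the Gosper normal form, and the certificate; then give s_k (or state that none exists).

Step 1: r(k) = (16*k**3 + 72*k**2 + 104*k + 45)/(16*k**3 + 24*k**2 + 8*k - 3).
Factor: A=1; B=1; C=k**3 + 3*k**2/2 + k/2 - 3/16.
Set up (1)·f(k+1) − (1)·f(k) − (k**3 + 3*k**2/2 + k/2 - 3/16) = 0.
deg f ≤ 4 (via 0,0,3).
A polynomial solution: f(k) = k*(4*k**3 - 4*k - 3)/16.
So s_k = (B(k−1)f/C)·t_k = (k*(4*k**3 - 4*k - 3)/(16*k**3 + 24*k**2 + 8*k - 3))·t_k = k*(-4*k**3 + 4*k + 3).
s_(k+1) − s_k = -16*k**3 - 24*k**2 - 8*k + 3 = t_k.

s_k = k*(-4*k**3 + 4*k + 3)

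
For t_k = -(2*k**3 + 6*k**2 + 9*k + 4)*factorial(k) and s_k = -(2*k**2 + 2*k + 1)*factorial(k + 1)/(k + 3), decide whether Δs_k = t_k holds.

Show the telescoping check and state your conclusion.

s_(k+1) = -(2*k**2 + 6*k + 5)*factorial(k + 2)/(k + 4)
s_(k+1) − s_k = -(2*k**4 + 14*k**3 + 37*k**2 + 52*k + 26)*factorial(k + 1)/((k + 3)*(k + 4))
(s_(k+1) − s_k) − t_k = 2*(2*k**4 + 12*k**3 + 25*k**2 + 29*k + 11)*factorial(k)/((k + 3)*(k + 4))

Invalid: residual 2*(2*k**4 + 12*k**3 + 25*k**2 + 29*k + 11)*factorial(k)/((k + 3)*(k + 4)) ≠ 0.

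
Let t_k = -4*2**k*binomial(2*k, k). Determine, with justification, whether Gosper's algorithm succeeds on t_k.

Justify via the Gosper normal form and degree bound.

The ratio is 4*(2*k + 1)/(k + 1).
Take A(k)=8*k + 4, B(k)=k + 1, C(k)=1.
f must satisfy (8*k + 4)·f(k+1) − (k)·f(k) = 1.
d = -1 from the (1,1,0) case.
d = -1 < 0 ⇒ no nonzero polynomial f; not summable.

No — negative degree bound, so no certificate f.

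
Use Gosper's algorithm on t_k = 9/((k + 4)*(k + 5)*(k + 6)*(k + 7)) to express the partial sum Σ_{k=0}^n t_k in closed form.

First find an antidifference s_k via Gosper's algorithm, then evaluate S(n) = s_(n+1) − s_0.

The ratio is (k + 4)/(k + 8).
Normal form (A,B,C) = (k + 4, k + 8, 1).
Set up (k + 4)·f(k+1) − (k + 7)·f(k) − (1) = 0.
Bound: deg f ≤ 3.
A polynomial solution: f(k) = k*(k**2 + 15*k + 74)/360.
Certificate R = B(k−1)f/C = k*(k + 7)*(k**2 + 15*k + 74)/360 gives s_k = k*(k**2 + 15*k + 74)/(40*(k + 4)*(k + 5)*(k + 6)).
Check: Δs_k = 9/(k**4 + 22*k**3 + 179*k**2 + 638*k + 840). ✓
Σ_(k=0)^n t_k = s_(n+1) − s_(0) = ((n**3 + 18*n**2 + 107*n + 90)/(40*(n**3 + 18*n**2 + 107*n + 210))) − (0), i.e. (n**3 + 18*n**2 + 107*n + 90)/(40*(n**3 + 18*n**2 + 107*n + 210)).

S(n) = (n**3 + 18*n**2 + 107*n + 90)/(40*(n**3 + 18*n**2 + 107*n + 210))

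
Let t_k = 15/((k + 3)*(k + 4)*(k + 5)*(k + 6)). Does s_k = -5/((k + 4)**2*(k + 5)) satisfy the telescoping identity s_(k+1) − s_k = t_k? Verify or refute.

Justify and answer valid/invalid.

Invalid: residual 10*(-2*k - 9)/(k**6 + 27*k**5 + 301*k**4 + 1773*k**3 + 5818*k**2 + 10080*k + 7200) ≠ 0.

s_(k+1) = -5/((k + 5)**2*(k + 6))
s_(k+1) − s_k = 5*(3*k + 14)/(k**5 + 24*k**4 + 229*k**3 + 1086*k**2 + 2560*k + 2400)
(s_(k+1) − s_k) − t_k = 10*(-2*k - 9)/(k**6 + 27*k**5 + 301*k**4 + 1773*k**3 + 5818*k**2 + 10080*k + 7200)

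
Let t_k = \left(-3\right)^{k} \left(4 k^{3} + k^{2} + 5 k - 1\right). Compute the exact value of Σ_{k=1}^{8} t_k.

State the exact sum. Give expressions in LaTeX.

Σ = 11494872

r(k) = 3*(-4*k**3 - 13*k**2 - 19*k - 9)/(4*k**3 + k**2 + 5*k - 1) after simplifying.
Factor: A=-3; B=1; C=k**3 + k**2/4 + 5*k/4 - 1/4.
f must satisfy (-3)·f(k+1) − (1)·f(k) = k**3 + k**2/4 + 5*k/4 - 1/4.
Bound: deg f ≤ 3.
A polynomial solution: f(k) = -(k - 1)*(k**2 - k + 1)/4.
Get s_k = R·t_k = (-3)**k*(-k**3 + 2*k**2 - 2*k + 1) with R(k) = B(k−1)f(k)/C(k) = -(k - 1)*(k**2 - k + 1)/(4*k**3 + k**2 + 5*k - 1).
Check: Δs_k = (-3)**k*(4*k**3 + k**2 + 5*k - 1). ✓
Σ_(k=1)^(8) t_k = s_(9) − s_(1) = 11494872 − (0) = 11494872.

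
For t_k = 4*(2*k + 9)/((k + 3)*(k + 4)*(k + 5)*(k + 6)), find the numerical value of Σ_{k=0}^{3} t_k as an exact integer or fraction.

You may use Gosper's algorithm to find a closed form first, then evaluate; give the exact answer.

Σ = 64/315

Ratio r(k) = (k + 3)*(2*k + 11)/((k + 7)*(2*k + 9)).
Factor: A=k + 3; B=k + 7; C=k + 9/2.
Need (k + 3)·f(k+1) − (k + 6)·f(k) = k + 9/2.
Bound: deg f ≤ 3.
Coefficient equations give f(k) = k*(k + 4)*(k + 8)/30.
Then R = B(k−1)f/C = k*(k + 4)*(k + 6)*(k + 8)/(15*(2*k + 9)), so s_k = R(k)·t_k = 4*k*(k + 8)/(15*(k**2 + 8*k + 15)).
Check: Δs_k = 4*(2*k + 9)/(k**4 + 18*k**3 + 119*k**2 + 342*k + 360). ✓
Evaluate s at k=4 and k=0: 64/315 and 0; difference 64/315.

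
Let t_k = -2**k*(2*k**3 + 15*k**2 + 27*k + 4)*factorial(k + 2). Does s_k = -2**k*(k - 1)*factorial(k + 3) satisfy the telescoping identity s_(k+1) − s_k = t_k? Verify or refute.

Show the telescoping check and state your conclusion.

Invalid: residual 2**k*(2*k**2 + 5*k + 1)*factorial(k + 2) ≠ 0.

s_(k+1) = -2**(k + 1)*k*factorial(k + 4)
s_(k+1) − s_k = -2**k*(2*k**2 + 7*k + 1)*factorial(k + 3)
(s_(k+1) − s_k) − t_k = 2**k*(2*k**2 + 5*k + 1)*factorial(k + 2)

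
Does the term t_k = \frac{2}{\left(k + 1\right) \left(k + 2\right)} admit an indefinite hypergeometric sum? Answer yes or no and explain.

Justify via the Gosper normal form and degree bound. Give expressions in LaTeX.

Yes. s_k = \frac{2 k}{k + 1}.

The ratio is (k + 1)/(k + 3).
Take A(k)=k + 1, B(k)=k + 3, C(k)=1.
Set up (k + 1)·f(k+1) − (k + 2)·f(k) − (1) = 0.
From deg A=1, deg B=1, deg C=0: d=1.
Solve for f: f(k) = k (degree 1 ≤ 1).
Get s_k = R·t_k = 2*k/(k + 1) with R(k) = B(k−1)f(k)/C(k) = k*(k + 2).
Δs = 2/(k**2 + 3*k + 2), as required.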